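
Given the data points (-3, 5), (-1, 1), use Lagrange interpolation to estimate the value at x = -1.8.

Lagrange interpolation formula:
P(x) = Σ yᵢ × Lᵢ(x)
where Lᵢ(x) = Π_{j≠i} (x - xⱼ)/(xᵢ - xⱼ)

L_0(-1.8) = (-1.8 - (-1))/(-3 - (-1)) = 0.400000
L_1(-1.8) = (-1.8 - (-3))/(-1 - (-3)) = 0.600000

P(-1.8) = 5×L_0(-1.8) + 1×L_1(-1.8)
P(-1.8) = 2.600000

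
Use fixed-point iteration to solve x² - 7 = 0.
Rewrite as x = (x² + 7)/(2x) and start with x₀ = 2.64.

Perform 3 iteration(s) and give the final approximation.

Equation: x² - 7 = 0
Fixed-point form: x = (x² + 7)/(2x)
x₀ = 2.64

x_1 = g(2.640000) = 2.645758
x_2 = g(2.645758) = 2.645751
x_3 = g(2.645751) = 2.645751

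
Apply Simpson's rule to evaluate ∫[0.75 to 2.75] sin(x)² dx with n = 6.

f(x) = sin(x)²
a = 0.75, b = 2.75, n = 6
h = (b - a)/n = 0.333333

Simpson's rule: (h/3)[f(x₀) + 4f(x₁) + 2f(x₂) + ... + f(xₙ)]

x_0 = 0.7500, f(x_0) = 0.464631, coefficient = 1
x_1 = 1.0833, f(x_1) = 0.780615, coefficient = 4
x_2 = 1.4167, f(x_2) = 0.976432, coefficient = 2
x_3 = 1.7500, f(x_3) = 0.968228, coefficient = 4
x_4 = 2.0833, f(x_4) = 0.759518, coefficient = 2
x_5 = 2.4167, f(x_5) = 0.439675, coefficient = 4
x_6 = 2.7500, f(x_6) = 0.145665, coefficient = 1

I ≈ (0.333333/3) × 12.836268 = 1.426252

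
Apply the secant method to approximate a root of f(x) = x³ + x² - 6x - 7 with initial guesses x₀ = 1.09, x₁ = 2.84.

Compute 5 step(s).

f(x) = x³ + x² - 6x - 7
x₀ = 1.09, x₁ = 2.84

Secant formula: x_{n+1} = x_n - f(x_n)(x_n - x_{n-1})/(f(x_n) - f(x_{n-1}))

Iteration 1:
  f(1.090000) = -11.056871
  f(2.840000) = 6.931904
  x_2 = 2.840000 - 6.931904×(2.840000 - 1.090000)/(6.931904 - (-11.056871))
       = 2.165644
Iteration 2:
  f(2.840000) = 6.931904
  f(2.165644) = -5.146945
  x_3 = 2.165644 - (-5.146945)×(2.165644 - 2.840000)/(-5.146945 - 6.931904)
       = 2.452996
Iteration 3:
  f(2.165644) = -5.146945
  f(2.452996) = -0.940653
  x_4 = 2.452996 - (-0.940653)×(2.452996 - 2.165644)/(-0.940653 - (-5.146945))
       = 2.517256
Iteration 4:
  f(2.452996) = -0.940653
  f(2.517256) = 0.183828
  x_5 = 2.517256 - 0.183828×(2.517256 - 2.452996)/(0.183828 - (-0.940653))
       = 2.506751
Iteration 5:
  f(2.517256) = 0.183828
  f(2.506751) = -0.004787
  x_6 = 2.506751 - (-0.004787)×(2.506751 - 2.517256)/(-0.004787 - 0.183828)
       = 2.507017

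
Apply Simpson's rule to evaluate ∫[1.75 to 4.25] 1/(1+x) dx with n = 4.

f(x) = 1/(1+x)
a = 1.75, b = 4.25, n = 4
h = (b - a)/n = 0.625000

Simpson's rule: (h/3)[f(x₀) + 4f(x₁) + 2f(x₂) + ... + f(xₙ)]

x_0 = 1.7500, f(x_0) = 0.363636, coefficient = 1
x_1 = 2.3750, f(x_1) = 0.296296, coefficient = 4
x_2 = 3.0000, f(x_2) = 0.250000, coefficient = 2
x_3 = 3.6250, f(x_3) = 0.216216, coefficient = 4
x_4 = 4.2500, f(x_4) = 0.190476, coefficient = 1

I ≈ (0.625000/3) × 3.104163 = 0.646701
Exact value: 0.646627
Error: 0.000073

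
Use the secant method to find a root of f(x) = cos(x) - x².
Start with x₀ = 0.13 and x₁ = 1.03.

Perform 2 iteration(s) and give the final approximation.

f(x) = cos(x) - x²
x₀ = 0.13, x₁ = 1.03

Secant formula: x_{n+1} = x_n - f(x_n)(x_n - x_{n-1})/(f(x_n) - f(x_{n-1}))

Iteration 1:
  f(0.130000) = 0.974662
  f(1.030000) = -0.546081
  x_2 = 1.030000 - (-0.546081)×(1.030000 - 0.130000)/(-0.546081 - 0.974662)
       = 0.706820
Iteration 2:
  f(1.030000) = -0.546081
  f(0.706820) = 0.260835
  x_3 = 0.706820 - 0.260835×(0.706820 - 1.030000)/(0.260835 - (-0.546081))
       = 0.811288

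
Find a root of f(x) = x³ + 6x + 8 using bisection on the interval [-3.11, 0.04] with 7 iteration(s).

f(x) = x³ + 6x + 8
Initial interval: [-3.11, 0.04]

Iteration 1:
  c_1 = (-3.110000 + 0.040000)/2 = -1.535000
  f(c_1) = f(-1.535000) = -4.826805
  f(a) × f(c) ≥ 0, new interval: [-1.535000, 0.040000]
Iteration 2:
  c_2 = (-1.535000 + 0.040000)/2 = -0.747500
  f(c_2) = f(-0.747500) = 3.097330
  f(a) × f(c) < 0, new interval: [-1.535000, -0.747500]
Iteration 3:
  c_3 = (-1.535000 + (-0.747500))/2 = -1.141250
  f(c_3) = f(-1.141250) = -0.333923
  f(a) × f(c) ≥ 0, new interval: [-1.141250, -0.747500]
Iteration 4:
  c_4 = (-1.141250 + (-0.747500))/2 = -0.944375
  f(c_4) = f(-0.944375) = 1.491515
  f(a) × f(c) < 0, new interval: [-1.141250, -0.944375]
Iteration 5:
  c_5 = (-1.141250 + (-0.944375))/2 = -1.042812
  f(c_5) = f(-1.042812) = 0.609110
  f(a) × f(c) < 0, new interval: [-1.141250, -1.042812]
Iteration 6:
  c_6 = (-1.141250 + (-1.042812))/2 = -1.092031
  f(c_6) = f(-1.092031) = 0.145530
  f(a) × f(c) < 0, new interval: [-1.141250, -1.092031]
Iteration 7:
  c_7 = (-1.141250 + (-1.092031))/2 = -1.116641
  f(c_7) = f(-1.116641) = -0.092168
  f(a) × f(c) ≥ 0, new interval: [-1.116641, -1.092031]

After 7 iteration(s), the approximation is c_7 = -1.116641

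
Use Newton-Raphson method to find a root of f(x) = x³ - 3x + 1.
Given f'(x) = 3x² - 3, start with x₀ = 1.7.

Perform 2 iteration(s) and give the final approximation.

f(x) = x³ - 3x + 1
f'(x) = 3x² - 3
x₀ = 1.7

Newton-Raphson formula: x_{n+1} = x_n - f(x_n)/f'(x_n)

Iteration 1:
  f(1.700000) = 0.813000
  f'(1.700000) = 5.670000
  x_1 = 1.700000 - 0.813000/5.670000 = 1.556614
Iteration 2:
  f(1.556614) = 0.101906
  f'(1.556614) = 4.269139
  x_2 = 1.556614 - 0.101906/4.269139 = 1.532743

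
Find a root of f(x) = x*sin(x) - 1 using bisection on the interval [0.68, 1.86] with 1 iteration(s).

f(x) = x*sin(x) - 1
Initial interval: [0.68, 1.86]

Iteration 1:
  c_1 = (0.680000 + 1.860000)/2 = 1.270000
  f(c_1) = f(1.270000) = 0.212978
  f(a) × f(c) < 0, new interval: [0.680000, 1.270000]

After 1 iteration(s), the approximation is c_1 = 1.270000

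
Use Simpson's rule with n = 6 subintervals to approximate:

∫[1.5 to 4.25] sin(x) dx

f(x) = sin(x)
a = 1.5, b = 4.25, n = 6
h = (b - a)/n = 0.458333

Simpson's rule: (h/3)[f(x₀) + 4f(x₁) + 2f(x₂) + ... + f(xₙ)]

x_0 = 1.5000, f(x_0) = 0.997495, coefficient = 1
x_1 = 1.9583, f(x_1) = 0.925843, coefficient = 4
x_2 = 2.4167, f(x_2) = 0.663080, coefficient = 2
x_3 = 2.8750, f(x_3) = 0.263446, coefficient = 4
x_4 = 3.3333, f(x_4) = -0.190568, coefficient = 2
x_5 = 3.7917, f(x_5) = -0.605245, coefficient = 4
x_6 = 4.2500, f(x_6) = -0.894989, coefficient = 1

I ≈ (0.458333/3) × 3.383703 = 0.516955
Exact value: 0.516825
Error: 0.000130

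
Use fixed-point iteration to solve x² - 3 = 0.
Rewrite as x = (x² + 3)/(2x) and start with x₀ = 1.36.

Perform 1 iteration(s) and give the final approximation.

Equation: x² - 3 = 0
Fixed-point form: x = (x² + 3)/(2x)
x₀ = 1.36

x_1 = g(1.360000) = 1.782941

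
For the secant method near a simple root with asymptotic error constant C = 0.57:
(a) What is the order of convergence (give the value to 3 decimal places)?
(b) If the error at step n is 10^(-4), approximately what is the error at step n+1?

(a) Secant method has superlinear convergence with order φ = (1+√5)/2 ≈ 1.618.
    This means |e_{n+1}| ≈ C|e_n|^1.618.

(b) With |e_n| = 10^(-4) and C = 0.57:
    |e_{n+1}| ≈ 0.57 × (10^(-4))^1.618 = 0.57 × 10^(-6.47)

(a) ≈ 1.618 (golden ratio); (b) |e_{n+1}| ≈ 1.922e-07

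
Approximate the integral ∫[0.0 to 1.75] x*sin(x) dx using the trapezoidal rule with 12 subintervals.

f(x) = x*sin(x)
a = 0.0, b = 1.75, n = 12
h = (b - a)/n = 0.145833

Trapezoidal rule: (h/2)[f(x₀) + 2f(x₁) + 2f(x₂) + ... + f(xₙ)]

x_0 = 0.0000, f(x_0) = 0.000000, coefficient = 1
x_1 = 0.1458, f(x_1) = 0.021192, coefficient = 2
x_2 = 0.2917, f(x_2) = 0.083868, coefficient = 2
x_3 = 0.4375, f(x_3) = 0.185358, coefficient = 2
x_4 = 0.5833, f(x_4) = 0.321305, coefficient = 2
x_5 = 0.7292, f(x_5) = 0.485806, coefficient = 2
x_6 = 0.8750, f(x_6) = 0.671601, coefficient = 2
x_7 = 1.0208, f(x_7) = 0.870305, coefficient = 2
x_8 = 1.1667, f(x_8) = 1.072686, coefficient = 2
x_9 = 1.3125, f(x_9) = 1.268960, coefficient = 2
x_10 = 1.4583, f(x_10) = 1.449121, coefficient = 2
x_11 = 1.6042, f(x_11) = 1.603274, coefficient = 2
x_12 = 1.7500, f(x_12) = 1.721975, coefficient = 1

I ≈ (0.145833/2) × 17.788927 = 1.297109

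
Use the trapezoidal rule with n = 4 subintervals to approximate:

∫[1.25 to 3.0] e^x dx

f(x) = e^x
a = 1.25, b = 3.0, n = 4
h = (b - a)/n = 0.437500

Trapezoidal rule: (h/2)[f(x₀) + 2f(x₁) + 2f(x₂) + ... + f(xₙ)]

x_0 = 1.2500, f(x_0) = 3.490343, coefficient = 1
x_1 = 1.6875, f(x_1) = 5.405949, coefficient = 2
x_2 = 2.1250, f(x_2) = 8.372897, coefficient = 2
x_3 = 2.5625, f(x_3) = 12.968197, coefficient = 2
x_4 = 3.0000, f(x_4) = 20.085537, coefficient = 1

I ≈ (0.437500/2) × 77.069967 = 16.859055
Exact value: 16.595194
Error: 0.263861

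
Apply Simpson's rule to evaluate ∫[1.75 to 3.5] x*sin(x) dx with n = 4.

f(x) = x*sin(x)
a = 1.75, b = 3.5, n = 4
h = (b - a)/n = 0.437500

Simpson's rule: (h/3)[f(x₀) + 4f(x₁) + 2f(x₂) + ... + f(xₙ)]

x_0 = 1.7500, f(x_0) = 1.721975, coefficient = 1
x_1 = 2.1875, f(x_1) = 1.784539, coefficient = 4
x_2 = 2.6250, f(x_2) = 1.296541, coefficient = 2
x_3 = 3.0625, f(x_3) = 0.241969, coefficient = 4
x_4 = 3.5000, f(x_4) = -1.227741, coefficient = 1

I ≈ (0.437500/3) × 11.193347 = 1.632363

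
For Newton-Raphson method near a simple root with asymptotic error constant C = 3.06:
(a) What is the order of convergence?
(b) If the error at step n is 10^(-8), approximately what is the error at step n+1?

(a) Newton-Raphson has quadratic (order 2) convergence near simple roots.
    This means |e_{n+1}| ≈ C|e_n|².

(b) With |e_n| = 10^(-8) and C = 3.06:
    |e_{n+1}| ≈ 3.06 × (10^(-8))² = 3.06 × 10^(-16)

(a) 2 (quadratic); (b) |e_{n+1}| ≈ 3.060e-16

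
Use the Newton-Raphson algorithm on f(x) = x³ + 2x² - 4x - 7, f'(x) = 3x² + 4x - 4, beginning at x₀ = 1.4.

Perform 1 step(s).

f(x) = x³ + 2x² - 4x - 7
f'(x) = 3x² + 4x - 4
x₀ = 1.4

Newton-Raphson formula: x_{n+1} = x_n - f(x_n)/f'(x_n)

Iteration 1:
  f(1.400000) = -5.936000
  f'(1.400000) = 7.480000
  x_1 = 1.400000 - (-5.936000)/7.480000 = 2.193583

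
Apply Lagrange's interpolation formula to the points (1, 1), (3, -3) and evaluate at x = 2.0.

Lagrange interpolation formula:
P(x) = Σ yᵢ × Lᵢ(x)
where Lᵢ(x) = Π_{j≠i} (x - xⱼ)/(xᵢ - xⱼ)

L_0(2.0) = (2.0 - 3)/(1 - 3) = 0.500000
L_1(2.0) = (2.0 - 1)/(3 - 1) = 0.500000

P(2.0) = 1×L_0(2.0) + (-3)×L_1(2.0)
P(2.0) = -1.000000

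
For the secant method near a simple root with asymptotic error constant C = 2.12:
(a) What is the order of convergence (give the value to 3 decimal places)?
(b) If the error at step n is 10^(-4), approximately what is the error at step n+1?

(a) Secant method has superlinear convergence with order φ = (1+√5)/2 ≈ 1.618.
    This means |e_{n+1}| ≈ C|e_n|^1.618.

(b) With |e_n| = 10^(-4) and C = 2.12:
    |e_{n+1}| ≈ 2.12 × (10^(-4))^1.618 = 2.12 × 10^(-6.47)

(a) ≈ 1.618 (golden ratio); (b) |e_{n+1}| ≈ 7.148e-07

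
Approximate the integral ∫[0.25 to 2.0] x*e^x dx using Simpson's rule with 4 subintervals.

f(x) = x*e^x
a = 0.25, b = 2.0, n = 4
h = (b - a)/n = 0.437500

Simpson's rule: (h/3)[f(x₀) + 4f(x₁) + 2f(x₂) + ... + f(xₙ)]

x_0 = 0.2500, f(x_0) = 0.321006, coefficient = 1
x_1 = 0.6875, f(x_1) = 1.367257, coefficient = 4
x_2 = 1.1250, f(x_2) = 3.465244, coefficient = 2
x_3 = 1.5625, f(x_3) = 7.454271, coefficient = 4
x_4 = 2.0000, f(x_4) = 14.778112, coefficient = 1

I ≈ (0.437500/3) × 57.315717 = 8.358542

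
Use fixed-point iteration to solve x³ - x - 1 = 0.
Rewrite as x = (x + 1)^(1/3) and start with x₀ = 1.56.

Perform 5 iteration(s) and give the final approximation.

Equation: x³ - x - 1 = 0
Fixed-point form: x = (x + 1)^(1/3)
x₀ = 1.56

x_1 = g(1.560000) = 1.367981
x_2 = g(1.367981) = 1.332885
x_3 = g(1.332885) = 1.326267
x_4 = g(1.326267) = 1.325012
x_5 = g(1.325012) = 1.324774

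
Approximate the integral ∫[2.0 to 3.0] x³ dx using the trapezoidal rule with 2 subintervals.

f(x) = x³
a = 2.0, b = 3.0, n = 2
h = (b - a)/n = 0.500000

Trapezoidal rule: (h/2)[f(x₀) + 2f(x₁) + 2f(x₂) + ... + f(xₙ)]

x_0 = 2.0000, f(x_0) = 8.000000, coefficient = 1
x_1 = 2.5000, f(x_1) = 15.625000, coefficient = 2
x_2 = 3.0000, f(x_2) = 27.000000, coefficient = 1

I ≈ (0.500000/2) × 66.250000 = 16.562500
Exact value: 16.250000
Error: 0.312500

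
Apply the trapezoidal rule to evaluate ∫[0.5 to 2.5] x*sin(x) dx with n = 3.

f(x) = x*sin(x)
a = 0.5, b = 2.5, n = 3
h = (b - a)/n = 0.666667

Trapezoidal rule: (h/2)[f(x₀) + 2f(x₁) + 2f(x₂) + ... + f(xₙ)]

x_0 = 0.5000, f(x_0) = 0.239713, coefficient = 1
x_1 = 1.1667, f(x_1) = 1.072686, coefficient = 2
x_2 = 1.8333, f(x_2) = 1.770514, coefficient = 2
x_3 = 2.5000, f(x_3) = 1.496180, coefficient = 1

I ≈ (0.666667/2) × 7.422292 = 2.474097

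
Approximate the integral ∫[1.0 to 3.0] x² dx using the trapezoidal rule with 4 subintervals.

f(x) = x²
a = 1.0, b = 3.0, n = 4
h = (b - a)/n = 0.500000

Trapezoidal rule: (h/2)[f(x₀) + 2f(x₁) + 2f(x₂) + ... + f(xₙ)]

x_0 = 1.0000, f(x_0) = 1.000000, coefficient = 1
x_1 = 1.5000, f(x_1) = 2.250000, coefficient = 2
x_2 = 2.0000, f(x_2) = 4.000000, coefficient = 2
x_3 = 2.5000, f(x_3) = 6.250000, coefficient = 2
x_4 = 3.0000, f(x_4) = 9.000000, coefficient = 1

I ≈ (0.500000/2) × 35.000000 = 8.750000
Exact value: 8.666667
Error: 0.083333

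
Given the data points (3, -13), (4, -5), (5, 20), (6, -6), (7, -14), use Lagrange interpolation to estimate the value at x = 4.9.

Lagrange interpolation formula:
P(x) = Σ yᵢ × Lᵢ(x)
where Lᵢ(x) = Π_{j≠i} (x - xⱼ)/(xᵢ - xⱼ)

L_0(4.9) = (4.9 - 4)/(3 - 4) × (4.9 - 5)/(3 - 5) × (4.9 - 6)/(3 - 6) × (4.9 - 7)/(3 - 7) = -0.008662
L_1(4.9) = (4.9 - 3)/(4 - 3) × (4.9 - 5)/(4 - 5) × (4.9 - 6)/(4 - 6) × (4.9 - 7)/(4 - 7) = 0.073150
L_2(4.9) = (4.9 - 3)/(5 - 3) × (4.9 - 4)/(5 - 4) × (4.9 - 6)/(5 - 6) × (4.9 - 7)/(5 - 7) = 0.987525
L_3(4.9) = (4.9 - 3)/(6 - 3) × (4.9 - 4)/(6 - 4) × (4.9 - 5)/(6 - 5) × (4.9 - 7)/(6 - 7) = -0.059850
L_4(4.9) = (4.9 - 3)/(7 - 3) × (4.9 - 4)/(7 - 4) × (4.9 - 5)/(7 - 5) × (4.9 - 6)/(7 - 6) = 0.007837

P(4.9) = (-13)×L_0(4.9) + (-5)×L_1(4.9) + 20×L_2(4.9) + (-6)×L_3(4.9) + (-14)×L_4(4.9)
P(4.9) = 19.746738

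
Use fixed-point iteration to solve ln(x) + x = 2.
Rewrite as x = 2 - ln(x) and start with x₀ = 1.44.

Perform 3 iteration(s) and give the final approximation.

Equation: ln(x) + x = 2
Fixed-point form: x = 2 - ln(x)
x₀ = 1.44

x_1 = g(1.440000) = 1.635357
x_2 = g(1.635357) = 1.508139
x_3 = g(1.508139) = 1.589124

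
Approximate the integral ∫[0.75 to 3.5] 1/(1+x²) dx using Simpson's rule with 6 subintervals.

f(x) = 1/(1+x²)
a = 0.75, b = 3.5, n = 6
h = (b - a)/n = 0.458333

Simpson's rule: (h/3)[f(x₀) + 4f(x₁) + 2f(x₂) + ... + f(xₙ)]

x_0 = 0.7500, f(x_0) = 0.640000, coefficient = 1
x_1 = 1.2083, f(x_1) = 0.406493, coefficient = 4
x_2 = 1.6667, f(x_2) = 0.264706, coefficient = 2
x_3 = 2.1250, f(x_3) = 0.181303, coefficient = 4
x_4 = 2.5833, f(x_4) = 0.130317, coefficient = 2
x_5 = 3.0417, f(x_5) = 0.097544, coefficient = 4
x_6 = 3.5000, f(x_6) = 0.075472, coefficient = 1

I ≈ (0.458333/3) × 4.246878 = 0.648829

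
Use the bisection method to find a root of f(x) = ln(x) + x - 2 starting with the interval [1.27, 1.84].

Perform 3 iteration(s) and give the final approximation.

f(x) = ln(x) + x - 2
Initial interval: [1.27, 1.84]

Iteration 1:
  c_1 = (1.270000 + 1.840000)/2 = 1.555000
  f(c_1) = f(1.555000) = -0.003524
  f(a) × f(c) ≥ 0, new interval: [1.555000, 1.840000]
Iteration 2:
  c_2 = (1.555000 + 1.840000)/2 = 1.697500
  f(c_2) = f(1.697500) = 0.226657
  f(a) × f(c) < 0, new interval: [1.555000, 1.697500]
Iteration 3:
  c_3 = (1.555000 + 1.697500)/2 = 1.626250
  f(c_3) = f(1.626250) = 0.112527
  f(a) × f(c) < 0, new interval: [1.555000, 1.626250]

After 3 iteration(s), the approximation is c_3 = 1.626250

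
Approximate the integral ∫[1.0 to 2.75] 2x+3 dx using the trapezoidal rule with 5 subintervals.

f(x) = 2x+3
a = 1.0, b = 2.75, n = 5
h = (b - a)/n = 0.350000

Trapezoidal rule: (h/2)[f(x₀) + 2f(x₁) + 2f(x₂) + ... + f(xₙ)]

x_0 = 1.0000, f(x_0) = 5.000000, coefficient = 1
x_1 = 1.3500, f(x_1) = 5.700000, coefficient = 2
x_2 = 1.7000, f(x_2) = 6.400000, coefficient = 2
x_3 = 2.0500, f(x_3) = 7.100000, coefficient = 2
x_4 = 2.4000, f(x_4) = 7.800000, coefficient = 2
x_5 = 2.7500, f(x_5) = 8.500000, coefficient = 1

I ≈ (0.350000/2) × 67.500000 = 11.812500
Exact value: 11.812500
Error: 0.000000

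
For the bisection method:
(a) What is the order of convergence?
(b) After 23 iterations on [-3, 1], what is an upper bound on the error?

(a) Bisection has linear (order 1) convergence; the error is halved each step.

(b) Error bound = (b-a)/2^n = (1 - (-3))/2^{23}
    = 4/2^{23}

(a) 1 (linear); (b) error ≤ 4.77e-07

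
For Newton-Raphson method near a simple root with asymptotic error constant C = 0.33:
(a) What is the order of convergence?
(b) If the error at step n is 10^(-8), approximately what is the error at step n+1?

(a) Newton-Raphson has quadratic (order 2) convergence near simple roots.
    This means |e_{n+1}| ≈ C|e_n|².

(b) With |e_n| = 10^(-8) and C = 0.33:
    |e_{n+1}| ≈ 0.33 × (10^(-8))² = 0.33 × 10^(-16)

(a) 2 (quadratic); (b) |e_{n+1}| ≈ 3.300e-17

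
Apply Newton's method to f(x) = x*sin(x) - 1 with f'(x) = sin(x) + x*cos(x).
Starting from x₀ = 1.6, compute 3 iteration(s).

f(x) = x*sin(x) - 1
f'(x) = sin(x) + x*cos(x)
x₀ = 1.6

Newton-Raphson formula: x_{n+1} = x_n - f(x_n)/f'(x_n)

Iteration 1:
  f(1.600000) = 0.599318
  f'(1.600000) = 0.952854
  x_1 = 1.600000 - 0.599318/0.952854 = 0.971029
Iteration 2:
  f(0.971029) = -0.198448
  f'(0.971029) = 1.373565
  x_2 = 0.971029 - (-0.198448)/1.373565 = 1.115505
Iteration 3:
  f(1.115505) = 0.001872
  f'(1.115505) = 1.388647
  x_3 = 1.115505 - 0.001872/1.388647 = 1.114157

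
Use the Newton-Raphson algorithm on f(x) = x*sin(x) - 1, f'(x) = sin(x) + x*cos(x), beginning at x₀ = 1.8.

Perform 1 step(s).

f(x) = x*sin(x) - 1
f'(x) = sin(x) + x*cos(x)
x₀ = 1.8

Newton-Raphson formula: x_{n+1} = x_n - f(x_n)/f'(x_n)

Iteration 1:
  f(1.800000) = 0.752926
  f'(1.800000) = 0.564884
  x_1 = 1.800000 - 0.752926/0.564884 = 0.467114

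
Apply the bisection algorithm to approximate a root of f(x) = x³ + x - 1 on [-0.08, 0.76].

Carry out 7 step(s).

f(x) = x³ + x - 1
Initial interval: [-0.08, 0.76]

Iteration 1:
  c_1 = (-0.080000 + 0.760000)/2 = 0.340000
  f(c_1) = f(0.340000) = -0.620696
  f(a) × f(c) ≥ 0, new interval: [0.340000, 0.760000]
Iteration 2:
  c_2 = (0.340000 + 0.760000)/2 = 0.550000
  f(c_2) = f(0.550000) = -0.283625
  f(a) × f(c) ≥ 0, new interval: [0.550000, 0.760000]
Iteration 3:
  c_3 = (0.550000 + 0.760000)/2 = 0.655000
  f(c_3) = f(0.655000) = -0.063989
  f(a) × f(c) ≥ 0, new interval: [0.655000, 0.760000]
Iteration 4:
  c_4 = (0.655000 + 0.760000)/2 = 0.707500
  f(c_4) = f(0.707500) = 0.061644
  f(a) × f(c) < 0, new interval: [0.655000, 0.707500]
Iteration 5:
  c_5 = (0.655000 + 0.707500)/2 = 0.681250
  f(c_5) = f(0.681250) = -0.002581
  f(a) × f(c) ≥ 0, new interval: [0.681250, 0.707500]
Iteration 6:
  c_6 = (0.681250 + 0.707500)/2 = 0.694375
  f(c_6) = f(0.694375) = 0.029173
  f(a) × f(c) < 0, new interval: [0.681250, 0.694375]
Iteration 7:
  c_7 = (0.681250 + 0.694375)/2 = 0.687812
  f(c_7) = f(0.687812) = 0.013207
  f(a) × f(c) < 0, new interval: [0.681250, 0.687812]

After 7 iteration(s), the approximation is c_7 = 0.687812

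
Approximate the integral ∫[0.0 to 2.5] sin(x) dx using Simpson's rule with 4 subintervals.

f(x) = sin(x)
a = 0.0, b = 2.5, n = 4
h = (b - a)/n = 0.625000

Simpson's rule: (h/3)[f(x₀) + 4f(x₁) + 2f(x₂) + ... + f(xₙ)]

x_0 = 0.0000, f(x_0) = 0.000000, coefficient = 1
x_1 = 0.6250, f(x_1) = 0.585097, coefficient = 4
x_2 = 1.2500, f(x_2) = 0.948985, coefficient = 2
x_3 = 1.8750, f(x_3) = 0.954086, coefficient = 4
x_4 = 2.5000, f(x_4) = 0.598472, coefficient = 1

I ≈ (0.625000/3) × 8.653174 = 1.802745
Exact value: 1.801144
Error: 0.001601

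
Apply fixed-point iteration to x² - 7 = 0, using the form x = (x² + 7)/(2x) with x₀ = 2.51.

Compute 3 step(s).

Equation: x² - 7 = 0
Fixed-point form: x = (x² + 7)/(2x)
x₀ = 2.51

x_1 = g(2.510000) = 2.649422
x_2 = g(2.649422) = 2.645754
x_3 = g(2.645754) = 2.645751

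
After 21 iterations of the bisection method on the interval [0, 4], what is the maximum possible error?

Bisection error bound: |error| ≤ (b-a)/2^n
|error| ≤ (4 - 0)/2^21 = 4/2^21
|error| ≤ 0.0000019073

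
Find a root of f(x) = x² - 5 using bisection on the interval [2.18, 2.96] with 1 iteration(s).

f(x) = x² - 5
Initial interval: [2.18, 2.96]

Iteration 1:
  c_1 = (2.180000 + 2.960000)/2 = 2.570000
  f(c_1) = f(2.570000) = 1.604900
  f(a) × f(c) < 0, new interval: [2.180000, 2.570000]

After 1 iteration(s), the approximation is c_1 = 2.570000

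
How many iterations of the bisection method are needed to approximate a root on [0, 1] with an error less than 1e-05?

We need (b-a)/2^n ≤ 1e-05
(1 - 0)/2^n ≤ 1e-05
1/2^n ≤ 1e-05
2^n ≥ 100000
n ≥ log₂(100000) = 16.61
n ≥ 17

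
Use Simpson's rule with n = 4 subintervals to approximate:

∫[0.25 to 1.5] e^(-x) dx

f(x) = e^(-x)
a = 0.25, b = 1.5, n = 4
h = (b - a)/n = 0.312500

Simpson's rule: (h/3)[f(x₀) + 4f(x₁) + 2f(x₂) + ... + f(xₙ)]

x_0 = 0.2500, f(x_0) = 0.778801, coefficient = 1
x_1 = 0.5625, f(x_1) = 0.569783, coefficient = 4
x_2 = 0.8750, f(x_2) = 0.416862, coefficient = 2
x_3 = 1.1875, f(x_3) = 0.304983, coefficient = 4
x_4 = 1.5000, f(x_4) = 0.223130, coefficient = 1

I ≈ (0.312500/3) × 5.334717 = 0.555700
Exact value: 0.555671
Error: 0.000029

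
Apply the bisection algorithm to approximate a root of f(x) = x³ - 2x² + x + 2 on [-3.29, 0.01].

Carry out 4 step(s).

f(x) = x³ - 2x² + x + 2
Initial interval: [-3.29, 0.01]

Iteration 1:
  c_1 = (-3.290000 + 0.010000)/2 = -1.640000
  f(c_1) = f(-1.640000) = -9.430144
  f(a) × f(c) ≥ 0, new interval: [-1.640000, 0.010000]
Iteration 2:
  c_2 = (-1.640000 + 0.010000)/2 = -0.815000
  f(c_2) = f(-0.815000) = -0.684793
  f(a) × f(c) ≥ 0, new interval: [-0.815000, 0.010000]
Iteration 3:
  c_3 = (-0.815000 + 0.010000)/2 = -0.402500
  f(c_3) = f(-0.402500) = 1.208280
  f(a) × f(c) < 0, new interval: [-0.815000, -0.402500]
Iteration 4:
  c_4 = (-0.815000 + (-0.402500))/2 = -0.608750
  f(c_4) = f(-0.608750) = 0.424508
  f(a) × f(c) < 0, new interval: [-0.815000, -0.608750]

After 4 iteration(s), the approximation is c_4 = -0.608750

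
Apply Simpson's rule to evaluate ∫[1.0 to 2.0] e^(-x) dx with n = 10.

f(x) = e^(-x)
a = 1.0, b = 2.0, n = 10
h = (b - a)/n = 0.100000

Simpson's rule: (h/3)[f(x₀) + 4f(x₁) + 2f(x₂) + ... + f(xₙ)]

x_0 = 1.0000, f(x_0) = 0.367879, coefficient = 1
x_1 = 1.1000, f(x_1) = 0.332871, coefficient = 4
x_2 = 1.2000, f(x_2) = 0.301194, coefficient = 2
x_3 = 1.3000, f(x_3) = 0.272532, coefficient = 4
x_4 = 1.4000, f(x_4) = 0.246597, coefficient = 2
x_5 = 1.5000, f(x_5) = 0.223130, coefficient = 4
x_6 = 1.6000, f(x_6) = 0.201897, coefficient = 2
x_7 = 1.7000, f(x_7) = 0.182684, coefficient = 4
x_8 = 1.8000, f(x_8) = 0.165299, coefficient = 2
x_9 = 1.9000, f(x_9) = 0.149569, coefficient = 4
x_10 = 2.0000, f(x_10) = 0.135335, coefficient = 1

I ≈ (0.100000/3) × 6.976329 = 0.232544
Exact value: 0.232544
Error: 0.000000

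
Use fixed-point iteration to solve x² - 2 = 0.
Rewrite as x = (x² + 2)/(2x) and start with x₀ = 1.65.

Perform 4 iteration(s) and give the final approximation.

Equation: x² - 2 = 0
Fixed-point form: x = (x² + 2)/(2x)
x₀ = 1.65

x_1 = g(1.650000) = 1.431061
x_2 = g(1.431061) = 1.414313
x_3 = g(1.414313) = 1.414214
x_4 = g(1.414214) = 1.414214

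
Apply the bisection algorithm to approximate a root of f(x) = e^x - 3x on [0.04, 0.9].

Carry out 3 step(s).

f(x) = e^x - 3x
Initial interval: [0.04, 0.9]

Iteration 1:
  c_1 = (0.040000 + 0.900000)/2 = 0.470000
  f(c_1) = f(0.470000) = 0.189994
  f(a) × f(c) ≥ 0, new interval: [0.470000, 0.900000]
Iteration 2:
  c_2 = (0.470000 + 0.900000)/2 = 0.685000
  f(c_2) = f(0.685000) = -0.071228
  f(a) × f(c) < 0, new interval: [0.470000, 0.685000]
Iteration 3:
  c_3 = (0.470000 + 0.685000)/2 = 0.577500
  f(c_3) = f(0.577500) = 0.049079
  f(a) × f(c) ≥ 0, new interval: [0.577500, 0.685000]

After 3 iteration(s), the approximation is c_3 = 0.577500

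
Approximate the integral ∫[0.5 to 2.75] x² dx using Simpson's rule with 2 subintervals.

f(x) = x²
a = 0.5, b = 2.75, n = 2
h = (b - a)/n = 1.125000

Simpson's rule: (h/3)[f(x₀) + 4f(x₁) + 2f(x₂) + ... + f(xₙ)]

x_0 = 0.5000, f(x_0) = 0.250000, coefficient = 1
x_1 = 1.6250, f(x_1) = 2.640625, coefficient = 4
x_2 = 2.7500, f(x_2) = 7.562500, coefficient = 1

I ≈ (1.125000/3) × 18.375000 = 6.890625
Exact value: 6.890625
Error: 0.000000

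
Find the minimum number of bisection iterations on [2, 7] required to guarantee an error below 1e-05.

We need (b-a)/2^n ≤ 1e-05
(7 - 2)/2^n ≤ 1e-05
5/2^n ≤ 1e-05
2^n ≥ 500000
n ≥ log₂(500000) = 18.93
n ≥ 19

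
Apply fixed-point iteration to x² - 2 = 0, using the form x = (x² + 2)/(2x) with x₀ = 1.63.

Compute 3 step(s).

Equation: x² - 2 = 0
Fixed-point form: x = (x² + 2)/(2x)
x₀ = 1.63

x_1 = g(1.630000) = 1.428497
x_2 = g(1.428497) = 1.414285
x_3 = g(1.414285) = 1.414214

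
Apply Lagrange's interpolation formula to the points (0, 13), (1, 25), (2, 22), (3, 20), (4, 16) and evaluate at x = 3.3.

Lagrange interpolation formula:
P(x) = Σ yᵢ × Lᵢ(x)
where Lᵢ(x) = Π_{j≠i} (x - xⱼ)/(xᵢ - xⱼ)

L_0(3.3) = (3.3 - 1)/(0 - 1) × (3.3 - 2)/(0 - 2) × (3.3 - 3)/(0 - 3) × (3.3 - 4)/(0 - 4) = -0.026162
L_1(3.3) = (3.3 - 0)/(1 - 0) × (3.3 - 2)/(1 - 2) × (3.3 - 3)/(1 - 3) × (3.3 - 4)/(1 - 4) = 0.150150
L_2(3.3) = (3.3 - 0)/(2 - 0) × (3.3 - 1)/(2 - 1) × (3.3 - 3)/(2 - 3) × (3.3 - 4)/(2 - 4) = -0.398475
L_3(3.3) = (3.3 - 0)/(3 - 0) × (3.3 - 1)/(3 - 1) × (3.3 - 2)/(3 - 2) × (3.3 - 4)/(3 - 4) = 1.151150
L_4(3.3) = (3.3 - 0)/(4 - 0) × (3.3 - 1)/(4 - 1) × (3.3 - 2)/(4 - 2) × (3.3 - 3)/(4 - 3) = 0.123337

P(3.3) = 13×L_0(3.3) + 25×L_1(3.3) + 22×L_2(3.3) + 20×L_3(3.3) + 16×L_4(3.3)
P(3.3) = 19.643587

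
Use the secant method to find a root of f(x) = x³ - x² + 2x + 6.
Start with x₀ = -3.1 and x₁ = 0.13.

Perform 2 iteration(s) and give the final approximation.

f(x) = x³ - x² + 2x + 6
x₀ = -3.1, x₁ = 0.13

Secant formula: x_{n+1} = x_n - f(x_n)(x_n - x_{n-1})/(f(x_n) - f(x_{n-1}))

Iteration 1:
  f(-3.100000) = -39.601000
  f(0.130000) = 6.245297
  x_2 = 0.130000 - 6.245297×(0.130000 - (-3.100000))/(6.245297 - (-39.601000))
       = -0.309999
Iteration 2:
  f(0.130000) = 6.245297
  f(-0.309999) = 5.254113
  x_3 = -0.309999 - 5.254113×(-0.309999 - 0.130000)/(5.254113 - 6.245297)
       = -2.642363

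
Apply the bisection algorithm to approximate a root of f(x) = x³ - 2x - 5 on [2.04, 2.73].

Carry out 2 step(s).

f(x) = x³ - 2x - 5
Initial interval: [2.04, 2.73]

Iteration 1:
  c_1 = (2.040000 + 2.730000)/2 = 2.385000
  f(c_1) = f(2.385000) = 3.796417
  f(a) × f(c) < 0, new interval: [2.040000, 2.385000]
Iteration 2:
  c_2 = (2.040000 + 2.385000)/2 = 2.212500
  f(c_2) = f(2.212500) = 1.405533
  f(a) × f(c) < 0, new interval: [2.040000, 2.212500]

After 2 iteration(s), the approximation is c_2 = 2.212500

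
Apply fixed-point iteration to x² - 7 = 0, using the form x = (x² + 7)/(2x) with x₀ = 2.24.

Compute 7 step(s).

Equation: x² - 7 = 0
Fixed-point form: x = (x² + 7)/(2x)
x₀ = 2.24

x_1 = g(2.240000) = 2.682500
x_2 = g(2.682500) = 2.646003
x_3 = g(2.646003) = 2.645751
x_4 = g(2.645751) = 2.645751
x_5 = g(2.645751) = 2.645751
x_6 = g(2.645751) = 2.645751
x_7 = g(2.645751) = 2.645751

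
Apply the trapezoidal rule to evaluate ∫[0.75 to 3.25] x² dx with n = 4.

f(x) = x²
a = 0.75, b = 3.25, n = 4
h = (b - a)/n = 0.625000

Trapezoidal rule: (h/2)[f(x₀) + 2f(x₁) + 2f(x₂) + ... + f(xₙ)]

x_0 = 0.7500, f(x_0) = 0.562500, coefficient = 1
x_1 = 1.3750, f(x_1) = 1.890625, coefficient = 2
x_2 = 2.0000, f(x_2) = 4.000000, coefficient = 2
x_3 = 2.6250, f(x_3) = 6.890625, coefficient = 2
x_4 = 3.2500, f(x_4) = 10.562500, coefficient = 1

I ≈ (0.625000/2) × 36.687500 = 11.464844
Exact value: 11.302083
Error: 0.162760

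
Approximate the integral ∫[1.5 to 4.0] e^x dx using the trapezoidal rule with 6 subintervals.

f(x) = e^x
a = 1.5, b = 4.0, n = 6
h = (b - a)/n = 0.416667

Trapezoidal rule: (h/2)[f(x₀) + 2f(x₁) + 2f(x₂) + ... + f(xₙ)]

x_0 = 1.5000, f(x_0) = 4.481689, coefficient = 1
x_1 = 1.9167, f(x_1) = 6.798260, coefficient = 2
x_2 = 2.3333, f(x_2) = 10.312259, coefficient = 2
x_3 = 2.7500, f(x_3) = 15.642632, coefficient = 2
x_4 = 3.1667, f(x_4) = 23.728258, coefficient = 2
x_5 = 3.5833, f(x_5) = 35.993319, coefficient = 2
x_6 = 4.0000, f(x_6) = 54.598150, coefficient = 1

I ≈ (0.416667/2) × 244.029294 = 50.839436
Exact value: 50.116461
Error: 0.722975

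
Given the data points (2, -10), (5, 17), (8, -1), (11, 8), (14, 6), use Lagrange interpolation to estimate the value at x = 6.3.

Lagrange interpolation formula:
P(x) = Σ yᵢ × Lᵢ(x)
where Lᵢ(x) = Π_{j≠i} (x - xⱼ)/(xᵢ - xⱼ)

L_0(6.3) = (6.3 - 5)/(2 - 5) × (6.3 - 8)/(2 - 8) × (6.3 - 11)/(2 - 11) × (6.3 - 14)/(2 - 14) = -0.041142
L_1(6.3) = (6.3 - 2)/(5 - 2) × (6.3 - 8)/(5 - 8) × (6.3 - 11)/(5 - 11) × (6.3 - 14)/(5 - 14) = 0.544339
L_2(6.3) = (6.3 - 2)/(8 - 2) × (6.3 - 5)/(8 - 5) × (6.3 - 11)/(8 - 11) × (6.3 - 14)/(8 - 14) = 0.624389
L_3(6.3) = (6.3 - 2)/(11 - 2) × (6.3 - 5)/(11 - 5) × (6.3 - 8)/(11 - 8) × (6.3 - 14)/(11 - 14) = -0.150562
L_4(6.3) = (6.3 - 2)/(14 - 2) × (6.3 - 5)/(14 - 5) × (6.3 - 8)/(14 - 8) × (6.3 - 11)/(14 - 11) = 0.022975

P(6.3) = (-10)×L_0(6.3) + 17×L_1(6.3) + (-1)×L_2(6.3) + 8×L_3(6.3) + 6×L_4(6.3)
P(6.3) = 7.974155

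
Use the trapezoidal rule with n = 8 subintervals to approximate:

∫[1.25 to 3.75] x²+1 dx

f(x) = x²+1
a = 1.25, b = 3.75, n = 8
h = (b - a)/n = 0.312500

Trapezoidal rule: (h/2)[f(x₀) + 2f(x₁) + 2f(x₂) + ... + f(xₙ)]

x_0 = 1.2500, f(x_0) = 2.562500, coefficient = 1
x_1 = 1.5625, f(x_1) = 3.441406, coefficient = 2
x_2 = 1.8750, f(x_2) = 4.515625, coefficient = 2
x_3 = 2.1875, f(x_3) = 5.785156, coefficient = 2
x_4 = 2.5000, f(x_4) = 7.250000, coefficient = 2
x_5 = 2.8125, f(x_5) = 8.910156, coefficient = 2
x_6 = 3.1250, f(x_6) = 10.765625, coefficient = 2
x_7 = 3.4375, f(x_7) = 12.816406, coefficient = 2
x_8 = 3.7500, f(x_8) = 15.062500, coefficient = 1

I ≈ (0.312500/2) × 124.593750 = 19.467773
Exact value: 19.427083
Error: 0.040690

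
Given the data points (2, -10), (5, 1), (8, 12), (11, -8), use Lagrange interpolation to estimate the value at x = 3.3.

Lagrange interpolation formula:
P(x) = Σ yᵢ × Lᵢ(x)
where Lᵢ(x) = Π_{j≠i} (x - xⱼ)/(xᵢ - xⱼ)

L_0(3.3) = (3.3 - 5)/(2 - 5) × (3.3 - 8)/(2 - 8) × (3.3 - 11)/(2 - 11) = 0.379772
L_1(3.3) = (3.3 - 2)/(5 - 2) × (3.3 - 8)/(5 - 8) × (3.3 - 11)/(5 - 11) = 0.871241
L_2(3.3) = (3.3 - 2)/(8 - 2) × (3.3 - 5)/(8 - 5) × (3.3 - 11)/(8 - 11) = -0.315130
L_3(3.3) = (3.3 - 2)/(11 - 2) × (3.3 - 5)/(11 - 5) × (3.3 - 8)/(11 - 8) = 0.064117

P(3.3) = (-10)×L_0(3.3) + 1×L_1(3.3) + 12×L_2(3.3) + (-8)×L_3(3.3)
P(3.3) = -7.220969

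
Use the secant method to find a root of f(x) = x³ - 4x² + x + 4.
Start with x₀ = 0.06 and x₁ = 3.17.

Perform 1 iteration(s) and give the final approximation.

f(x) = x³ - 4x² + x + 4
x₀ = 0.06, x₁ = 3.17

Secant formula: x_{n+1} = x_n - f(x_n)(x_n - x_{n-1})/(f(x_n) - f(x_{n-1}))

Iteration 1:
  f(0.060000) = 4.045816
  f(3.170000) = -1.170587
  x_2 = 3.170000 - (-1.170587)×(3.170000 - 0.060000)/(-1.170587 - 4.045816)
       = 2.472100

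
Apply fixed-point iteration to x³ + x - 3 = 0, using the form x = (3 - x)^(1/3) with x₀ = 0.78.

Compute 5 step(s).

Equation: x³ + x - 3 = 0
Fixed-point form: x = (3 - x)^(1/3)
x₀ = 0.78

x_1 = g(0.780000) = 1.304521
x_2 = g(1.304521) = 1.192424
x_3 = g(1.192424) = 1.218145
x_4 = g(1.218145) = 1.212339
x_5 = g(1.212339) = 1.213654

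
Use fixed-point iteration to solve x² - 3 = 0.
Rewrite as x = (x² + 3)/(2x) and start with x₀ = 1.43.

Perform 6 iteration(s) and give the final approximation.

Equation: x² - 3 = 0
Fixed-point form: x = (x² + 3)/(2x)
x₀ = 1.43

x_1 = g(1.430000) = 1.763951
x_2 = g(1.763951) = 1.732339
x_3 = g(1.732339) = 1.732051
x_4 = g(1.732051) = 1.732051
x_5 = g(1.732051) = 1.732051
x_6 = g(1.732051) = 1.732051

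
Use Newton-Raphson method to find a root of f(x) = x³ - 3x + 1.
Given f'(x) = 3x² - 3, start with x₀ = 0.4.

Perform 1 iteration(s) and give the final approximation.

f(x) = x³ - 3x + 1
f'(x) = 3x² - 3
x₀ = 0.4

Newton-Raphson formula: x_{n+1} = x_n - f(x_n)/f'(x_n)

Iteration 1:
  f(0.400000) = -0.136000
  f'(0.400000) = -2.520000
  x_1 = 0.400000 - (-0.136000)/(-2.520000) = 0.346032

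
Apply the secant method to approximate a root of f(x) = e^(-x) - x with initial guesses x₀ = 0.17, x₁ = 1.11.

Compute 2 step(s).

f(x) = e^(-x) - x
x₀ = 0.17, x₁ = 1.11

Secant formula: x_{n+1} = x_n - f(x_n)(x_n - x_{n-1})/(f(x_n) - f(x_{n-1}))

Iteration 1:
  f(0.170000) = 0.673665
  f(1.110000) = -0.780441
  x_2 = 1.110000 - (-0.780441)×(1.110000 - 0.170000)/(-0.780441 - 0.673665)
       = 0.605488
Iteration 2:
  f(1.110000) = -0.780441
  f(0.605488) = -0.059679
  x_3 = 0.605488 - (-0.059679)×(0.605488 - 1.110000)/(-0.059679 - (-0.780441))
       = 0.563714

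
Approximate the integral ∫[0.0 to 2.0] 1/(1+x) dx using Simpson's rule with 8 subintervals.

f(x) = 1/(1+x)
a = 0.0, b = 2.0, n = 8
h = (b - a)/n = 0.250000

Simpson's rule: (h/3)[f(x₀) + 4f(x₁) + 2f(x₂) + ... + f(xₙ)]

x_0 = 0.0000, f(x_0) = 1.000000, coefficient = 1
x_1 = 0.2500, f(x_1) = 0.800000, coefficient = 4
x_2 = 0.5000, f(x_2) = 0.666667, coefficient = 2
x_3 = 0.7500, f(x_3) = 0.571429, coefficient = 4
x_4 = 1.0000, f(x_4) = 0.500000, coefficient = 2
x_5 = 1.2500, f(x_5) = 0.444444, coefficient = 4
x_6 = 1.5000, f(x_6) = 0.400000, coefficient = 2
x_7 = 1.7500, f(x_7) = 0.363636, coefficient = 4
x_8 = 2.0000, f(x_8) = 0.333333, coefficient = 1

I ≈ (0.250000/3) × 13.184704 = 1.098725
Exact value: 1.098612
Error: 0.000113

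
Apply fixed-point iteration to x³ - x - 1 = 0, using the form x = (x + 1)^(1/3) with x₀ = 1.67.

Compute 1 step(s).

Equation: x³ - x - 1 = 0
Fixed-point form: x = (x + 1)^(1/3)
x₀ = 1.67

x_1 = g(1.670000) = 1.387300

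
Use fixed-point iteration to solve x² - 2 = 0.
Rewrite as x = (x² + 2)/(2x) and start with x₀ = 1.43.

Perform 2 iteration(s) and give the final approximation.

Equation: x² - 2 = 0
Fixed-point form: x = (x² + 2)/(2x)
x₀ = 1.43

x_1 = g(1.430000) = 1.414301
x_2 = g(1.414301) = 1.414214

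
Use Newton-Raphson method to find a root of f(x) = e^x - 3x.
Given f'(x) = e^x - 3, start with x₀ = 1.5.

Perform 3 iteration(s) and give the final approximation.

f(x) = e^x - 3x
f'(x) = e^x - 3
x₀ = 1.5

Newton-Raphson formula: x_{n+1} = x_n - f(x_n)/f'(x_n)

Iteration 1:
  f(1.500000) = -0.018311
  f'(1.500000) = 1.481689
  x_1 = 1.500000 - (-0.018311)/1.481689 = 1.512358
Iteration 2:
  f(1.512358) = 0.000344
  f'(1.512358) = 1.537418
  x_2 = 1.512358 - 0.000344/1.537418 = 1.512135
Iteration 3:
  f(1.512135) = 0.000000
  f'(1.512135) = 1.536404
  x_3 = 1.512135 - 0.000000/1.536404 = 1.512135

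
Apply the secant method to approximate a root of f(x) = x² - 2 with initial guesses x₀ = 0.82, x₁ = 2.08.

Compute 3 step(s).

f(x) = x² - 2
x₀ = 0.82, x₁ = 2.08

Secant formula: x_{n+1} = x_n - f(x_n)(x_n - x_{n-1})/(f(x_n) - f(x_{n-1}))

Iteration 1:
  f(0.820000) = -1.327600
  f(2.080000) = 2.326400
  x_2 = 2.080000 - 2.326400×(2.080000 - 0.820000)/(2.326400 - (-1.327600))
       = 1.277793
Iteration 2:
  f(2.080000) = 2.326400
  f(1.277793) = -0.367245
  x_3 = 1.277793 - (-0.367245)×(1.277793 - 2.080000)/(-0.367245 - 2.326400)
       = 1.387164
Iteration 3:
  f(1.277793) = -0.367245
  f(1.387164) = -0.075776
  x_4 = 1.387164 - (-0.075776)×(1.387164 - 1.277793)/(-0.075776 - (-0.367245))
       = 1.415598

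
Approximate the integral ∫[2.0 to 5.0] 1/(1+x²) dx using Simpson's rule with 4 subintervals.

f(x) = 1/(1+x²)
a = 2.0, b = 5.0, n = 4
h = (b - a)/n = 0.750000

Simpson's rule: (h/3)[f(x₀) + 4f(x₁) + 2f(x₂) + ... + f(xₙ)]

x_0 = 2.0000, f(x_0) = 0.200000, coefficient = 1
x_1 = 2.7500, f(x_1) = 0.116788, coefficient = 4
x_2 = 3.5000, f(x_2) = 0.075472, coefficient = 2
x_3 = 4.2500, f(x_3) = 0.052459, coefficient = 4
x_4 = 5.0000, f(x_4) = 0.038462, coefficient = 1

I ≈ (0.750000/3) × 1.066394 = 0.266599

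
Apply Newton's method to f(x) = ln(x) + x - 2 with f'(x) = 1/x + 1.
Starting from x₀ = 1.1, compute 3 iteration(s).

f(x) = ln(x) + x - 2
f'(x) = 1/x + 1
x₀ = 1.1

Newton-Raphson formula: x_{n+1} = x_n - f(x_n)/f'(x_n)

Iteration 1:
  f(1.100000) = -0.804690
  f'(1.100000) = 1.909091
  x_1 = 1.100000 - (-0.804690)/1.909091 = 1.521504
Iteration 2:
  f(1.521504) = -0.058796
  f'(1.521504) = 1.657244
  x_2 = 1.521504 - (-0.058796)/1.657244 = 1.556983
Iteration 3:
  f(1.556983) = -0.000268
  f'(1.556983) = 1.642268
  x_3 = 1.556983 - (-0.000268)/1.642268 = 1.557146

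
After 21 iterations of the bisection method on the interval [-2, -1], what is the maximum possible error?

Bisection error bound: |error| ≤ (b-a)/2^n
|error| ≤ (-1 - (-2))/2^21 = 1/2^21
|error| ≤ 0.0000004768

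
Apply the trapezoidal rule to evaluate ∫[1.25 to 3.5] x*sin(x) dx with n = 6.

f(x) = x*sin(x)
a = 1.25, b = 3.5, n = 6
h = (b - a)/n = 0.375000

Trapezoidal rule: (h/2)[f(x₀) + 2f(x₁) + 2f(x₂) + ... + f(xₙ)]

x_0 = 1.2500, f(x_0) = 1.186231, coefficient = 1
x_1 = 1.6250, f(x_1) = 1.622613, coefficient = 2
x_2 = 2.0000, f(x_2) = 1.818595, coefficient = 2
x_3 = 2.3750, f(x_3) = 1.647502, coefficient = 2
x_4 = 2.7500, f(x_4) = 1.049568, coefficient = 2
x_5 = 3.1250, f(x_5) = 0.051850, coefficient = 2
x_6 = 3.5000, f(x_6) = -1.227741, coefficient = 1

I ≈ (0.375000/2) × 12.338745 = 2.313515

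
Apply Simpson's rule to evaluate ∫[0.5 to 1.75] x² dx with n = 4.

f(x) = x²
a = 0.5, b = 1.75, n = 4
h = (b - a)/n = 0.312500

Simpson's rule: (h/3)[f(x₀) + 4f(x₁) + 2f(x₂) + ... + f(xₙ)]

x_0 = 0.5000, f(x_0) = 0.250000, coefficient = 1
x_1 = 0.8125, f(x_1) = 0.660156, coefficient = 4
x_2 = 1.1250, f(x_2) = 1.265625, coefficient = 2
x_3 = 1.4375, f(x_3) = 2.066406, coefficient = 4
x_4 = 1.7500, f(x_4) = 3.062500, coefficient = 1

I ≈ (0.312500/3) × 16.750000 = 1.744792
Exact value: 1.744792
Error: 0.000000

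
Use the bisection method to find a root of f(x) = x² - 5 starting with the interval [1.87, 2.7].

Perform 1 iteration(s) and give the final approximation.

f(x) = x² - 5
Initial interval: [1.87, 2.7]

Iteration 1:
  c_1 = (1.870000 + 2.700000)/2 = 2.285000
  f(c_1) = f(2.285000) = 0.221225
  f(a) × f(c) < 0, new interval: [1.870000, 2.285000]

After 1 iteration(s), the approximation is c_1 = 2.285000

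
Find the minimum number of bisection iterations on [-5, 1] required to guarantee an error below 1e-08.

We need (b-a)/2^n ≤ 1e-08
(1 - (-5))/2^n ≤ 1e-08
6/2^n ≤ 1e-08
2^n ≥ 600000000
n ≥ log₂(600000000) = 29.16
n ≥ 30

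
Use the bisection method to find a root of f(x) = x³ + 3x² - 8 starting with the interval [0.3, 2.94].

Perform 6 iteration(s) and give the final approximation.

f(x) = x³ + 3x² - 8
Initial interval: [0.3, 2.94]

Iteration 1:
  c_1 = (0.300000 + 2.940000)/2 = 1.620000
  f(c_1) = f(1.620000) = 4.124728
  f(a) × f(c) < 0, new interval: [0.300000, 1.620000]
Iteration 2:
  c_2 = (0.300000 + 1.620000)/2 = 0.960000
  f(c_2) = f(0.960000) = -4.350464
  f(a) × f(c) ≥ 0, new interval: [0.960000, 1.620000]
Iteration 3:
  c_3 = (0.960000 + 1.620000)/2 = 1.290000
  f(c_3) = f(1.290000) = -0.861011
  f(a) × f(c) ≥ 0, new interval: [1.290000, 1.620000]
Iteration 4:
  c_4 = (1.290000 + 1.620000)/2 = 1.455000
  f(c_4) = f(1.455000) = 1.431346
  f(a) × f(c) < 0, new interval: [1.290000, 1.455000]
Iteration 5:
  c_5 = (1.290000 + 1.455000)/2 = 1.372500
  f(c_5) = f(1.372500) = 0.236724
  f(a) × f(c) < 0, new interval: [1.290000, 1.372500]
Iteration 6:
  c_6 = (1.290000 + 1.372500)/2 = 1.331250
  f(c_6) = f(1.331250) = -0.324044
  f(a) × f(c) ≥ 0, new interval: [1.331250, 1.372500]

After 6 iteration(s), the approximation is c_6 = 1.331250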